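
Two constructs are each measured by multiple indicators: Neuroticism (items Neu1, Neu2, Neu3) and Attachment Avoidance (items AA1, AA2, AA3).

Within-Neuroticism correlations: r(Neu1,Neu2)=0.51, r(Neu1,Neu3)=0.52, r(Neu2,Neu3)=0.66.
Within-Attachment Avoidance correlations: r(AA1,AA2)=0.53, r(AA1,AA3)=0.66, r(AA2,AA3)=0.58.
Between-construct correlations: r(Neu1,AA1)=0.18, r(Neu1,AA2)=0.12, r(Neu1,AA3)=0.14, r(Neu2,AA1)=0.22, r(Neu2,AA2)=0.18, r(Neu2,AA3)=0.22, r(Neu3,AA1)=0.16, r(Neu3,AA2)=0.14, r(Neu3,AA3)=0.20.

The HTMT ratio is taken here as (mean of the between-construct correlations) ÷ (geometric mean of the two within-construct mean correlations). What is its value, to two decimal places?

Between-construct mean = 1.56/9 = 0.1733.
Mean within-Neu = 1.69/3 = 0.5633; mean within-AA = 1.77/3 = 0.5900.
Geometric mean = √(0.5633 × 0.5900) = 0.5765.
HTMT = 0.1733 / 0.5765 = 0.30.

0.30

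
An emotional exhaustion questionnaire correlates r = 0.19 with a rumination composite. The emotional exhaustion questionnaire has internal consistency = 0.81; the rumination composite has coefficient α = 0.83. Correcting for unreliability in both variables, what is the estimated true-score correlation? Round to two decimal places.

r_true = r_obs / √(r_xx · r_yy) = 0.19 / √(0.81 × 0.83) = 0.19 / √0.6723 = 0.19 / 0.8199 ≈ 0.23.

0.23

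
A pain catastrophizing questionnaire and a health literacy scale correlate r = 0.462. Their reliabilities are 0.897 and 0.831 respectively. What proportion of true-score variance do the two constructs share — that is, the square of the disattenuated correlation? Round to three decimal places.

0.286

Disattenuated r = 0.462 / √(0.897 × 0.831) = 0.462 / 0.8634 = 0.5351.
Shared true-score variance = 0.5351² = 0.2863 ≈ 0.286.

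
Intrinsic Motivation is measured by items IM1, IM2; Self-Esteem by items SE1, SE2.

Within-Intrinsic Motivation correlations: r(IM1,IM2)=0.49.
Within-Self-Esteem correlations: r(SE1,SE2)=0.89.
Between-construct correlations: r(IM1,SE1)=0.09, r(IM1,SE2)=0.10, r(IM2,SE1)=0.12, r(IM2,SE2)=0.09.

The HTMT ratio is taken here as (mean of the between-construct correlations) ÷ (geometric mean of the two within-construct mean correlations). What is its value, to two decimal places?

Between-construct mean = 0.40/4 = 0.1000.
Mean within-IM = 0.49/1 = 0.4900; mean within-SE = 0.89/1 = 0.8900.
Geometric mean = √(0.4900 × 0.8900) = 0.6604.
HTMT = 0.1000 / 0.6604 = 0.15.

0.15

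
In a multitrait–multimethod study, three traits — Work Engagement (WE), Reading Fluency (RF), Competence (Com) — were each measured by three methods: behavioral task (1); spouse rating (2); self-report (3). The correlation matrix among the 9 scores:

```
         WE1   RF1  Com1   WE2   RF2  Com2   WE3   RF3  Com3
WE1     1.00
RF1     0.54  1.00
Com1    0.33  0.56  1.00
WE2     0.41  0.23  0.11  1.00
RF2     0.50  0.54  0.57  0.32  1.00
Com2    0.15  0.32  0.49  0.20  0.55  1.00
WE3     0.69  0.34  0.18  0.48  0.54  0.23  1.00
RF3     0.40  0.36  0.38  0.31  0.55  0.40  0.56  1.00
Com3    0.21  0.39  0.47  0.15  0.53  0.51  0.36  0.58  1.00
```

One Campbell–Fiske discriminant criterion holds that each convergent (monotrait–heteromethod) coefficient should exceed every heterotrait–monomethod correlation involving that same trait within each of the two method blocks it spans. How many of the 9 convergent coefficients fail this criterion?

8

Convergent coefficients and their comparison sets:
WE (methods 1·2): 0.41 vs {0.54, 0.32, 0.33, 0.20} → fail.
WE (methods 1·3): 0.69 vs {0.54, 0.56, 0.33, 0.36} → pass.
WE (methods 2·3): 0.48 vs {0.32, 0.56, 0.20, 0.36} → fail.
RF (methods 1·2): 0.54 vs {0.54, 0.32, 0.56, 0.55} → fail.
RF (methods 1·3): 0.36 vs {0.54, 0.56, 0.56, 0.58} → fail.
RF (methods 2·3): 0.55 vs {0.32, 0.56, 0.55, 0.58} → fail.
Com (methods 1·2): 0.49 vs {0.33, 0.20, 0.56, 0.55} → fail.
Com (methods 1·3): 0.47 vs {0.33, 0.36, 0.56, 0.58} → fail.
Com (methods 2·3): 0.51 vs {0.20, 0.36, 0.55, 0.58} → fail.
8 of 9 fail.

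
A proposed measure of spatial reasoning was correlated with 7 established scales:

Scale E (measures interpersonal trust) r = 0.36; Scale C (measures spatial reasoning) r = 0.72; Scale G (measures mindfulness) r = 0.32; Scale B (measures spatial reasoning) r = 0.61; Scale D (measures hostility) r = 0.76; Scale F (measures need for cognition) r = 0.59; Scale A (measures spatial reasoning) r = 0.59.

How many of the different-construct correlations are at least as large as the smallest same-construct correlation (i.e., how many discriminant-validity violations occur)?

2

Convergent (same construct = spatial reasoning): Scale C, Scale B, Scale A.
Smallest convergent = 0.59. Discriminant values: 0.36, 0.32, 0.76, 0.59; count ≥ 0.59 → 2.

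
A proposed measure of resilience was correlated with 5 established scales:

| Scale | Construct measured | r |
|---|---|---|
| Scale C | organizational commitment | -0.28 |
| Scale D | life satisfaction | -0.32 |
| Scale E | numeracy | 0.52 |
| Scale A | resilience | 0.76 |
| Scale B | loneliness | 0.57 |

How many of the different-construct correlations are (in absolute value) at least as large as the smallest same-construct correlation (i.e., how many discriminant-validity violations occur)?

Convergent (same construct = resilience): Scale A.
Smallest convergent = 0.76. Discriminant |r|: 0.28, 0.32, 0.52, 0.57; count ≥ 0.76 → 0.

0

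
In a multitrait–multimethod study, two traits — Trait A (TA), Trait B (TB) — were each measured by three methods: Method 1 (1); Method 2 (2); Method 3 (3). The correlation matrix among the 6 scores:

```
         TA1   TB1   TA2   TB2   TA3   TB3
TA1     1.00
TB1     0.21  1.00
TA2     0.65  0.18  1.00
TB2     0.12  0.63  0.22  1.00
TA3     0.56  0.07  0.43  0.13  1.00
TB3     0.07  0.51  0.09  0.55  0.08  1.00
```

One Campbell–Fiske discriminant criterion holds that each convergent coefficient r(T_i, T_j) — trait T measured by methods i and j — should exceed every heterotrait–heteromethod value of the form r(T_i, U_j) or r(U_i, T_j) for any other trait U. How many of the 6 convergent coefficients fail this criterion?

Each convergent coefficient versus the relevant comparison correlations:
TA (methods 1·2): 0.65 vs {0.12, 0.18} → pass.
TA (methods 1·3): 0.56 vs {0.07, 0.07} → pass.
TA (methods 2·3): 0.43 vs {0.09, 0.13} → pass.
TB (methods 1·2): 0.63 vs {0.18, 0.12} → pass.
TB (methods 1·3): 0.51 vs {0.07, 0.07} → pass.
TB (methods 2·3): 0.55 vs {0.13, 0.09} → pass.
0 of 6 fail.

0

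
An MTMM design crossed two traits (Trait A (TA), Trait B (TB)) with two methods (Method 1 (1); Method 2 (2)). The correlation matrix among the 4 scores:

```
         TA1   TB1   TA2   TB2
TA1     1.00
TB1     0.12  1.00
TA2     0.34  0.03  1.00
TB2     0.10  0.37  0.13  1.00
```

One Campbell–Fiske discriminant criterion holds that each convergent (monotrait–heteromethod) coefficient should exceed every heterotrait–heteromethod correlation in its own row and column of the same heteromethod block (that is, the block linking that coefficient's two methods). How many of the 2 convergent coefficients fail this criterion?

Convergent coefficients and their comparison sets:
TA (methods 1·2): 0.34 vs {0.10, 0.03} → pass.
TB (methods 1·2): 0.37 vs {0.03, 0.10} → pass.
0 of 2 fail.

0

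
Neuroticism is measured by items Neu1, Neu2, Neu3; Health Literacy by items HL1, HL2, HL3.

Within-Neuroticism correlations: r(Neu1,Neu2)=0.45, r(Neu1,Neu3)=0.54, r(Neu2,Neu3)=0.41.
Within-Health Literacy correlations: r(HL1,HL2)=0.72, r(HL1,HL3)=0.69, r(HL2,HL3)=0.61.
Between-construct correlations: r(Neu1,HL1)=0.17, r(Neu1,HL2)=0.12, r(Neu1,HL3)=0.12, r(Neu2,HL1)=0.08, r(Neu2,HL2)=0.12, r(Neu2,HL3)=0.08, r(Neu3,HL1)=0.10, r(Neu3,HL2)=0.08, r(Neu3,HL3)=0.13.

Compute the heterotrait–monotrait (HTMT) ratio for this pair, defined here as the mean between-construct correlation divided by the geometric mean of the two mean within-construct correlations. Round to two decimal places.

Mean between = 1.00/9 = 0.1111.
Mean within-Neu = 1.40/3 = 0.4667; mean within-HL = 2.02/3 = 0.6733.
Geometric mean = √(0.4667 × 0.6733) = 0.5606.
HTMT = 0.1111 / 0.5606 = 0.20.

0.20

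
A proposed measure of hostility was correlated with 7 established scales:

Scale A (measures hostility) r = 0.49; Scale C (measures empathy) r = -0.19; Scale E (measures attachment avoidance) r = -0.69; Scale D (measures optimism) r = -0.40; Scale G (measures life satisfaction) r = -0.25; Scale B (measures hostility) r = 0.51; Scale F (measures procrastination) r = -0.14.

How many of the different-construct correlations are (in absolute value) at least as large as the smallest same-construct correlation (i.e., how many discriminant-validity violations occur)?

1

Convergent (same construct = hostility): Scale A, Scale B.
Smallest convergent = 0.49. Discriminant |r|: 0.19, 0.69, 0.40, 0.25, 0.14; count ≥ 0.49 → 1.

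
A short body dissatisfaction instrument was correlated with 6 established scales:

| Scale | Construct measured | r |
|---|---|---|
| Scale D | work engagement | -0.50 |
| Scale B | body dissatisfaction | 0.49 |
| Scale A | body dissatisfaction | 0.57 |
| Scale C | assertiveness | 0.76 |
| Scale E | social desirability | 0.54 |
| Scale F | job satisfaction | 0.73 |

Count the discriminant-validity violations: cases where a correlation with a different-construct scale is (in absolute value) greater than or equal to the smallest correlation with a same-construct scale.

4

Convergent (same construct = body dissatisfaction): Scale B, Scale A.
Smallest convergent = 0.49. Discriminant |r|: 0.50, 0.76, 0.54, 0.73; count ≥ 0.49 → 4.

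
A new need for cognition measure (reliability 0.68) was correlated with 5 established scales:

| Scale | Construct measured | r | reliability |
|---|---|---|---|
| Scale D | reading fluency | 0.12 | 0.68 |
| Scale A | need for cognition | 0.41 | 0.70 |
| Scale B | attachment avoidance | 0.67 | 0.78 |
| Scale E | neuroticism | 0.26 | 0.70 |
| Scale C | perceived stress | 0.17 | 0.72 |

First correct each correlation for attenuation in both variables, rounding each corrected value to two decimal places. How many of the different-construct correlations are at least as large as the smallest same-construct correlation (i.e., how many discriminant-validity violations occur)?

Disattenuated r (r / √(r_scale · r_new)):
  Scale D (disc): 0.12 / √(0.68·0.68) = 0.18
  Scale A (conv): 0.41 / √(0.70·0.68) = 0.59
  Scale B (disc): 0.67 / √(0.78·0.68) = 0.92
  Scale E (disc): 0.26 / √(0.70·0.68) = 0.38
  Scale C (disc): 0.17 / √(0.72·0.68) = 0.24
Smallest convergent = 0.59. Discriminant values: 0.18, 0.92, 0.38, 0.24; count ≥ 0.59 → 1.

1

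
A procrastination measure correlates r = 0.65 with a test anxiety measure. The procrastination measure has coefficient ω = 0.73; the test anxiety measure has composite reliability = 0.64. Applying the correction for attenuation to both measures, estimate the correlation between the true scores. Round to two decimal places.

r_true = r_obs / √(r_xx · r_yy) = 0.65 / √(0.73 × 0.64) = 0.65 / √0.4672 = 0.65 / 0.6835 ≈ 0.95.

0.95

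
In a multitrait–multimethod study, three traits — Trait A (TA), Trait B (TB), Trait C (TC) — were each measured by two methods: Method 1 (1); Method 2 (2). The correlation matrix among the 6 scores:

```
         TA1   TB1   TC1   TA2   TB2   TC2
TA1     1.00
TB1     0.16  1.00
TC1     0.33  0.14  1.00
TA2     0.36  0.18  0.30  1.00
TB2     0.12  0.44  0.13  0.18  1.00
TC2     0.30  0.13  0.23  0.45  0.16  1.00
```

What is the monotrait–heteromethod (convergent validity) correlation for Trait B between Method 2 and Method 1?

0.44

Same trait (TB), different methods: r(TB2, TB1) = 0.44.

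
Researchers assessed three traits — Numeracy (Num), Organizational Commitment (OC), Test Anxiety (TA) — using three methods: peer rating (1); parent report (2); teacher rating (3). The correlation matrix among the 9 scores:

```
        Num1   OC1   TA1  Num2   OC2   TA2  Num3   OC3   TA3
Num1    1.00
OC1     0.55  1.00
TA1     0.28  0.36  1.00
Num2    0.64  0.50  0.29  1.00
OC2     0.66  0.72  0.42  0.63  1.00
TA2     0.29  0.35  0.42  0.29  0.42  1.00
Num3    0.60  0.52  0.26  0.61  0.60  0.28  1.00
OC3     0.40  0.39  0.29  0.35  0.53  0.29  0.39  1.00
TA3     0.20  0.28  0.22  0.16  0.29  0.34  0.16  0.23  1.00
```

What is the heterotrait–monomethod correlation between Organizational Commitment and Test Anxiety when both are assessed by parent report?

0.42

Different traits, same method: r(OC2, TA2) = 0.42.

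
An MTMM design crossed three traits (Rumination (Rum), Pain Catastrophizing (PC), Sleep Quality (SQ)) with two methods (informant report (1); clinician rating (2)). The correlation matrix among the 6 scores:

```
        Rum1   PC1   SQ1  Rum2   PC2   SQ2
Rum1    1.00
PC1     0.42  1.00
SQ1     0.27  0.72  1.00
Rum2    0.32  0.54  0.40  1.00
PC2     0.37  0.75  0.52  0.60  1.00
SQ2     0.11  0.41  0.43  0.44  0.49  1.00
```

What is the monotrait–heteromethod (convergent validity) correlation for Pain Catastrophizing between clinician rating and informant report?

Same trait (PC), different methods: r(PC2, PC1) = 0.75.

0.75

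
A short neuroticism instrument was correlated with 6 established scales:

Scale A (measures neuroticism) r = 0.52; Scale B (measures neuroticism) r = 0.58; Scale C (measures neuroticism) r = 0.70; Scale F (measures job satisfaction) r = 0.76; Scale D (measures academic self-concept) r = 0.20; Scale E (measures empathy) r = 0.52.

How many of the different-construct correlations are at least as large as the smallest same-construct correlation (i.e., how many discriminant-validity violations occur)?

2

Convergent (same construct = neuroticism): Scale A, Scale B, Scale C.
Smallest convergent = 0.52. Discriminant values: 0.76, 0.20, 0.52; count ≥ 0.52 → 2.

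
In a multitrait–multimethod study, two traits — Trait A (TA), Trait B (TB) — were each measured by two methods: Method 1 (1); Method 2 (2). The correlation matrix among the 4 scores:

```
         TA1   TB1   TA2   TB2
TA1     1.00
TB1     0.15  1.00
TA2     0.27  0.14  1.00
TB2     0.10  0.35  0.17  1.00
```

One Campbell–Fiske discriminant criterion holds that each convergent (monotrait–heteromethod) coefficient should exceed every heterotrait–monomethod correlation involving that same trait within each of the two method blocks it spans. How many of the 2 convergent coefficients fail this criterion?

Convergent coefficients and their comparison sets:
TA (methods 1·2): 0.27 vs {0.15, 0.17} → pass.
TB (methods 1·2): 0.35 vs {0.15, 0.17} → pass.
0 of 2 fail.

0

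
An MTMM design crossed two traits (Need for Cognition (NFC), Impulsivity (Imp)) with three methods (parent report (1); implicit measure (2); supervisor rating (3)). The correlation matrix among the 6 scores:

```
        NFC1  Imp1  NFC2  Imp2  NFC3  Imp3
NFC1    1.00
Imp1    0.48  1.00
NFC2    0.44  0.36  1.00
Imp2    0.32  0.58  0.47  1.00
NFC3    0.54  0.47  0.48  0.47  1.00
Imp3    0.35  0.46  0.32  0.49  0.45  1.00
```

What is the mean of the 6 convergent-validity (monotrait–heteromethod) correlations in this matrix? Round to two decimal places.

0.50

Convergent values: 0.44, 0.54, 0.48, 0.58, 0.46, 0.49; mean = 2.99/6 = 0.50.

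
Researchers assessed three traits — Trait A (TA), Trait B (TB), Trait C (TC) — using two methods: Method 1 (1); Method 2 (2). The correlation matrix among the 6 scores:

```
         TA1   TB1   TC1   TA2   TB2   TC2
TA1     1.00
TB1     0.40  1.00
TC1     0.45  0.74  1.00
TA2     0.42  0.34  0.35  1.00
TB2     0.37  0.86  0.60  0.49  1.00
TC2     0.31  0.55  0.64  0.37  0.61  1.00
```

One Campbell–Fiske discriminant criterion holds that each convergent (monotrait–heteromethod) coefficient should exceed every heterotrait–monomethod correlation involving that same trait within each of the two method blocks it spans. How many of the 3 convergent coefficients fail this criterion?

2

Each convergent coefficient versus the relevant comparison correlations:
TA (methods 1·2): 0.42 vs {0.40, 0.49, 0.45, 0.37} → fail.
TB (methods 1·2): 0.86 vs {0.40, 0.49, 0.74, 0.61} → pass.
TC (methods 1·2): 0.64 vs {0.45, 0.37, 0.74, 0.61} → fail.
2 of 3 fail.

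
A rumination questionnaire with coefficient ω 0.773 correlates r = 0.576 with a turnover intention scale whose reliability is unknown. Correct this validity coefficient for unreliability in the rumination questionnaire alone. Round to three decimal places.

Single correction: r_c = r_obs / √r_xx = 0.576 / √0.773 = 0.576 / 0.8792 ≈ 0.655.

0.655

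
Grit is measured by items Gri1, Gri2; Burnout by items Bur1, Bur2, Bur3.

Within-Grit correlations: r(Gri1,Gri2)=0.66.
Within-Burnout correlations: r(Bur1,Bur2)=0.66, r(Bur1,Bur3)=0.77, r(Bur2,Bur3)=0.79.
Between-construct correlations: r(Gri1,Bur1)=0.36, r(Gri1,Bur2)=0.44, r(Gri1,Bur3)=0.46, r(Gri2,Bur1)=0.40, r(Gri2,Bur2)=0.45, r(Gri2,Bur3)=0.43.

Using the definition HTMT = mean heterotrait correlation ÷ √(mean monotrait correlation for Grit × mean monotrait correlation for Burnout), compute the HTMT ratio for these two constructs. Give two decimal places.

Mean between = 2.54/6 = 0.4233.
Mean within-Gri = 0.66/1 = 0.6600; mean within-Bur = 2.22/3 = 0.7400.
Geometric mean = √(0.6600 × 0.7400) = 0.6989.
HTMT = 0.4233 / 0.6989 = 0.61.

0.61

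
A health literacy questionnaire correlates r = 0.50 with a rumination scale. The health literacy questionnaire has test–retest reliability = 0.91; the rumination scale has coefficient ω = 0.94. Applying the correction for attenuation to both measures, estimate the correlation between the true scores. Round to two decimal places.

0.54

r_true = r_obs / √(r_xx · r_yy) = 0.50 / √(0.91 × 0.94) = 0.50 / √0.8554 = 0.50 / 0.9249 ≈ 0.54.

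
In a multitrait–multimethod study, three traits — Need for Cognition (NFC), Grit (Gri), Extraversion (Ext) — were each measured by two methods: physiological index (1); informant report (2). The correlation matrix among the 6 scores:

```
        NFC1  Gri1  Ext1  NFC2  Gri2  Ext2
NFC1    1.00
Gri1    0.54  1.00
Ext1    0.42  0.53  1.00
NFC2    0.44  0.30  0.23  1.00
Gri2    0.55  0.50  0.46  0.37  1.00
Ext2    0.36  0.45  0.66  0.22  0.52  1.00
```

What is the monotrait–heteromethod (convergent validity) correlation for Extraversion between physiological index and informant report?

0.66

Same trait (Ext), different methods: r(Ext1, Ext2) = 0.66.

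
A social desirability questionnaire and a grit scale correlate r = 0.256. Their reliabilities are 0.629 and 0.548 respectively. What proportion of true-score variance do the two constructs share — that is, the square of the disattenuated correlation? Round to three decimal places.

Disattenuated r = 0.256 / √(0.629 × 0.548) = 0.256 / 0.5871 = 0.4360.
Shared true-score variance = 0.4360² = 0.1901 ≈ 0.190.

0.190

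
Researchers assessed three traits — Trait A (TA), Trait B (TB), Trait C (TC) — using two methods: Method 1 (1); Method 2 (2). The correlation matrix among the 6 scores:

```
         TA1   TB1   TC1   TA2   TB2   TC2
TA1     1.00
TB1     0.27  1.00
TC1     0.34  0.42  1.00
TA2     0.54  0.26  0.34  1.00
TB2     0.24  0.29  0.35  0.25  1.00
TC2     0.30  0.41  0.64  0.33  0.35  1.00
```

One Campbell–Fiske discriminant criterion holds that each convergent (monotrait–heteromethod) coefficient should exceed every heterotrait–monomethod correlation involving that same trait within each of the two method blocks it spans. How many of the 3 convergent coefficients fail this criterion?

Convergent coefficients and their comparison sets:
TA (methods 1·2): 0.54 vs {0.27, 0.25, 0.34, 0.33} → pass.
TB (methods 1·2): 0.29 vs {0.27, 0.25, 0.42, 0.35} → fail.
TC (methods 1·2): 0.64 vs {0.34, 0.33, 0.42, 0.35} → pass.
1 of 3 fail.

1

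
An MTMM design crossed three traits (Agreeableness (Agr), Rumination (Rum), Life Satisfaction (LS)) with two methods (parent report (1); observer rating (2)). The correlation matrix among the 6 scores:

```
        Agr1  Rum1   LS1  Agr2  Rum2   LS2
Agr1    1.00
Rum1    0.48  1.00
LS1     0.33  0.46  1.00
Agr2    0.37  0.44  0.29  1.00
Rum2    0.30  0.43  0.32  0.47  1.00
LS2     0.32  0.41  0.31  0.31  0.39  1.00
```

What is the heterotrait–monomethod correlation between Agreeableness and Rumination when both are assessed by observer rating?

0.47

Different traits, same method: r(Agr2, Rum2) = 0.47.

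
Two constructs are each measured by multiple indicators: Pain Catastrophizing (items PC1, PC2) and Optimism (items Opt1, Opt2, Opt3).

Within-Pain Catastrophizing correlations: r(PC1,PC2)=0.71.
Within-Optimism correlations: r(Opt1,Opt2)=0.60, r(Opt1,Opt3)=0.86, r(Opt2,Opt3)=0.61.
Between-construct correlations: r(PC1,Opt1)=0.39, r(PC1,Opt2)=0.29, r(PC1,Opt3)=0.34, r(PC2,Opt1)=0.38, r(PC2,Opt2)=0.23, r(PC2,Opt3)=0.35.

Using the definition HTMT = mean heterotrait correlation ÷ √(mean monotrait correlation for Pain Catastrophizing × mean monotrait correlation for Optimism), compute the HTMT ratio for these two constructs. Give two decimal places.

Mean between = 1.98/6 = 0.3300.
Mean within-PC = 0.71/1 = 0.7100; mean within-Opt = 2.07/3 = 0.6900.
Geometric mean = √(0.7100 × 0.6900) = 0.6999.
HTMT = 0.3300 / 0.6999 = 0.47.

0.47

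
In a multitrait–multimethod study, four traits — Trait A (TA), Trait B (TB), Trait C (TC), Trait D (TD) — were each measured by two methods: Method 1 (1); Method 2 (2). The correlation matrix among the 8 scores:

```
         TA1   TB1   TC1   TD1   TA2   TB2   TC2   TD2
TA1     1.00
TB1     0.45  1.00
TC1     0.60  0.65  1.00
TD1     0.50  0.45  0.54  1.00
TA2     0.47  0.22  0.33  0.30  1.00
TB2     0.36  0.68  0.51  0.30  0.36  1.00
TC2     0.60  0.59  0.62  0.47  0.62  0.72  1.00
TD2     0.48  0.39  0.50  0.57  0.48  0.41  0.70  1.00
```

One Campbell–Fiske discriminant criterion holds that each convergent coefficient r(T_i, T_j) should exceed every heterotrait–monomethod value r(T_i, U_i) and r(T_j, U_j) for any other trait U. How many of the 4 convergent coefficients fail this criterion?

4

Each convergent coefficient versus the relevant comparison correlations:
TA (methods 1·2): 0.47 vs {0.45, 0.36, 0.60, 0.62, 0.50, 0.48} → fail.
TB (methods 1·2): 0.68 vs {0.45, 0.36, 0.65, 0.72, 0.45, 0.41} → fail.
TC (methods 1·2): 0.62 vs {0.60, 0.62, 0.65, 0.72, 0.54, 0.70} → fail.
TD (methods 1·2): 0.57 vs {0.50, 0.48, 0.45, 0.41, 0.54, 0.70} → fail.
4 of 4 fail.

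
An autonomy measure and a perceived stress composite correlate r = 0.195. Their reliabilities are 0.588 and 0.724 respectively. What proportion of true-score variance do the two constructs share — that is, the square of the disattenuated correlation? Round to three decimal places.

0.089

Disattenuated r = 0.195 / √(0.588 × 0.724) = 0.195 / 0.6525 = 0.2989.
Shared true-score variance = 0.2989² = 0.0893 ≈ 0.089.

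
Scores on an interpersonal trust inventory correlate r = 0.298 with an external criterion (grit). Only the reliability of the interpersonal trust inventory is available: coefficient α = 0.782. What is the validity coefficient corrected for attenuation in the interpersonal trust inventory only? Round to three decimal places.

Single correction: r_c = r_obs / √r_xx = 0.298 / √0.782 = 0.298 / 0.8843 ≈ 0.337.

0.337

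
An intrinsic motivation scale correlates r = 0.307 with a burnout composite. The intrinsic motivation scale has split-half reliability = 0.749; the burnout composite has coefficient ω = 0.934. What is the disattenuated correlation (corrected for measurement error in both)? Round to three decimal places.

r_true = r_obs / √(r_xx · r_yy) = 0.307 / √(0.749 × 0.934) = 0.307 / √0.699566 = 0.307 / 0.8364 ≈ 0.367.

0.367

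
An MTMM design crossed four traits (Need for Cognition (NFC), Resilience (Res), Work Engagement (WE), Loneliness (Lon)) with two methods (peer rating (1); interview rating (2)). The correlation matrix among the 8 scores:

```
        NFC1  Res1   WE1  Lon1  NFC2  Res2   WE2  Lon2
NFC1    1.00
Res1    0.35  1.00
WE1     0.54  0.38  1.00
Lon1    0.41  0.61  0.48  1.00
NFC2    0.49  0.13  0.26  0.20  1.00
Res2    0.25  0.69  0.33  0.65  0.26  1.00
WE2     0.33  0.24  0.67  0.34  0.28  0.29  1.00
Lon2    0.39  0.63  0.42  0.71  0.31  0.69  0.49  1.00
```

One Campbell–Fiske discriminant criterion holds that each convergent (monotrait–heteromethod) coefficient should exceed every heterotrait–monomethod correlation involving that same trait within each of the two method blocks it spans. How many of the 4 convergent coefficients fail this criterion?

Each convergent coefficient versus the relevant comparison correlations:
NFC (methods 1·2): 0.49 vs {0.35, 0.26, 0.54, 0.28, 0.41, 0.31} → fail.
Res (methods 1·2): 0.69 vs {0.35, 0.26, 0.38, 0.29, 0.61, 0.69} → fail.
WE (methods 1·2): 0.67 vs {0.54, 0.28, 0.38, 0.29, 0.48, 0.49} → pass.
Lon (methods 1·2): 0.71 vs {0.41, 0.31, 0.61, 0.69, 0.48, 0.49} → pass.
2 of 4 fail.

2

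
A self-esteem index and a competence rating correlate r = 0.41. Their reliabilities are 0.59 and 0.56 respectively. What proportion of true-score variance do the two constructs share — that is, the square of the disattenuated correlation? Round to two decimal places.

0.51

Disattenuated r = 0.41 / √(0.59 × 0.56) = 0.41 / 0.5748 = 0.7133.
Shared true-score variance = 0.7133² = 0.5088 ≈ 0.51.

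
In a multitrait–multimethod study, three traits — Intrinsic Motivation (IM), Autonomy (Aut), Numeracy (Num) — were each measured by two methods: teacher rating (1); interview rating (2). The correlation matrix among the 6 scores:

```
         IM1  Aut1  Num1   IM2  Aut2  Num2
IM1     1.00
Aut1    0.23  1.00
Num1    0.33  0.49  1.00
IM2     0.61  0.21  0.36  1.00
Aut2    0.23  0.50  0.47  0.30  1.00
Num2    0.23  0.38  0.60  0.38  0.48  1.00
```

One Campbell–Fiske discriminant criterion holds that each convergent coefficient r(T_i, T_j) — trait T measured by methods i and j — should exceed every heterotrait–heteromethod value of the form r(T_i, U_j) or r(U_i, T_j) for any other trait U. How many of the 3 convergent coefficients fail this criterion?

Convergent coefficients and their comparison sets:
IM (methods 1·2): 0.61 vs {0.23, 0.21, 0.23, 0.36} → pass.
Aut (methods 1·2): 0.50 vs {0.21, 0.23, 0.38, 0.47} → pass.
Num (methods 1·2): 0.60 vs {0.36, 0.23, 0.47, 0.38} → pass.
0 of 3 fail.

0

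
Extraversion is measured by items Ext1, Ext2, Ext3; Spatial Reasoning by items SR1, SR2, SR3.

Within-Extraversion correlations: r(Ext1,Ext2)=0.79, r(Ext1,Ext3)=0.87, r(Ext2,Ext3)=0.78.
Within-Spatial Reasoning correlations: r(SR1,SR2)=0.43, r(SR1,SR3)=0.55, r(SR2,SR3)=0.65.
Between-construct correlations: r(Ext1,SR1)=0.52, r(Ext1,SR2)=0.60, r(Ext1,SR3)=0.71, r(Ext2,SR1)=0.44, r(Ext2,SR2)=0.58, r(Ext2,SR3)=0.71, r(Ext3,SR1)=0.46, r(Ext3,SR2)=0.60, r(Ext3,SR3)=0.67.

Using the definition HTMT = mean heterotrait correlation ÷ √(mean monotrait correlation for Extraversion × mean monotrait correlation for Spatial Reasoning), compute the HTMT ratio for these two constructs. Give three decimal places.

Mean heterotrait r = 5.29/9 = 0.5878.
Mean within-Ext = 2.44/3 = 0.8133; mean within-SR = 1.63/3 = 0.5433.
Geometric mean = √(0.8133 × 0.5433) = 0.6647.
HTMT = 0.5878 / 0.6647 = 0.884.

0.884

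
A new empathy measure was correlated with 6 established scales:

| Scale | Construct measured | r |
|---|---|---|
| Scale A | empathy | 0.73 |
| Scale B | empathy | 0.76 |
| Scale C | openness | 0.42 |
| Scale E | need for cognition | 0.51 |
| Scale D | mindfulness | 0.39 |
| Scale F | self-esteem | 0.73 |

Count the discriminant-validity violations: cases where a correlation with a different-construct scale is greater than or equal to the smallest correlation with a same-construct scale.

1

Convergent (same construct = empathy): Scale A, Scale B.
Smallest convergent = 0.73. Discriminant values: 0.42, 0.51, 0.39, 0.73; count ≥ 0.73 → 1.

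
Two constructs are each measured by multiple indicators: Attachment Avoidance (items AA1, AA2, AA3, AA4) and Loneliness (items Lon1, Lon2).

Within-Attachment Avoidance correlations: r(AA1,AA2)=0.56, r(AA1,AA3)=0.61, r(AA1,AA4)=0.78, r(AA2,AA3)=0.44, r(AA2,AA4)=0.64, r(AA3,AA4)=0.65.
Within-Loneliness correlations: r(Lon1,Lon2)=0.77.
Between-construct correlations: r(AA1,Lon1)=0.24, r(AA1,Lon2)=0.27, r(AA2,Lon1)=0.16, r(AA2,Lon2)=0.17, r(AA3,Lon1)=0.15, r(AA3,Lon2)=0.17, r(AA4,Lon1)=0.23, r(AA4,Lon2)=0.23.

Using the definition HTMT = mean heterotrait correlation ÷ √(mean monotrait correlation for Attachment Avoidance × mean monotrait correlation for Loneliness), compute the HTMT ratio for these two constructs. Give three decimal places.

Mean heterotrait r = 1.62/8 = 0.2025.
Mean within-AA = 3.68/6 = 0.6133; mean within-Lon = 0.77/1 = 0.7700.
Geometric mean = √(0.6133 × 0.7700) = 0.6872.
HTMT = 0.2025 / 0.6872 = 0.295.

0.295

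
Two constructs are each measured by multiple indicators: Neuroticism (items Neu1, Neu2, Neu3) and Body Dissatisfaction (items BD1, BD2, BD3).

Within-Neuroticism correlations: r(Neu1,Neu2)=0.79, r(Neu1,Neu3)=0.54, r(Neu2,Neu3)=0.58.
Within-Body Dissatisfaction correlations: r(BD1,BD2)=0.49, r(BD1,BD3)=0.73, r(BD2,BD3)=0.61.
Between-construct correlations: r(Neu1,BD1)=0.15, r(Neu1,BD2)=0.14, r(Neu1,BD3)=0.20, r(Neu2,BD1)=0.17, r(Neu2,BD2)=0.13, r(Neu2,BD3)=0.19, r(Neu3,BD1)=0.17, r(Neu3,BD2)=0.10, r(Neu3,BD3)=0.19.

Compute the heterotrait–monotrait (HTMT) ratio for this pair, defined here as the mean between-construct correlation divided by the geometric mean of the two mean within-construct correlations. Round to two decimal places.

0.26

Mean heterotrait r = 1.44/9 = 0.1600.
Mean within-Neu = 1.91/3 = 0.6367; mean within-BD = 1.83/3 = 0.6100.
Geometric mean = √(0.6367 × 0.6100) = 0.6232.
HTMT = 0.1600 / 0.6232 = 0.26.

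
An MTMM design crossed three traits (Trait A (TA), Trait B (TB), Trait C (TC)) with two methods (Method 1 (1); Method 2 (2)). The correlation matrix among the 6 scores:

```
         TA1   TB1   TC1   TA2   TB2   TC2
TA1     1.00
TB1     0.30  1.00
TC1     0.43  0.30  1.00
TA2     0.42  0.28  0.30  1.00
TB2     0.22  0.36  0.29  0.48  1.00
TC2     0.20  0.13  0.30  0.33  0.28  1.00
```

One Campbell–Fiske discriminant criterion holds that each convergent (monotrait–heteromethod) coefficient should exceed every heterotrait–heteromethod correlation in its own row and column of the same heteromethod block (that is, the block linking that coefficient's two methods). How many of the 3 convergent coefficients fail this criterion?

Convergent coefficients and their comparison sets:
TA (methods 1·2): 0.42 vs {0.22, 0.28, 0.20, 0.30} → pass.
TB (methods 1·2): 0.36 vs {0.28, 0.22, 0.13, 0.29} → pass.
TC (methods 1·2): 0.30 vs {0.30, 0.20, 0.29, 0.13} → fail.
1 of 3 fail.

1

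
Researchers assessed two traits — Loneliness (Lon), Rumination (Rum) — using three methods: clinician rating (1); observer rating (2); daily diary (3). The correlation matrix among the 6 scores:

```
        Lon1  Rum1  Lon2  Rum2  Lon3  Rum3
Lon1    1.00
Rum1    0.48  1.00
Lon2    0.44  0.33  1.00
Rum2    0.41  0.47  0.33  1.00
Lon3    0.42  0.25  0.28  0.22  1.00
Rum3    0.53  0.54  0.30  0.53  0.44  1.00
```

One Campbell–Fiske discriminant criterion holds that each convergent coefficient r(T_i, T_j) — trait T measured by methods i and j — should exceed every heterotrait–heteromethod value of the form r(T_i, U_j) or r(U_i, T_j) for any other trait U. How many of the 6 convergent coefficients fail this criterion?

2

Checking each validity diagonal entry against its comparison values:
Lon (methods 1·2): 0.44 vs {0.41, 0.33} → pass.
Lon (methods 1·3): 0.42 vs {0.53, 0.25} → fail.
Lon (methods 2·3): 0.28 vs {0.30, 0.22} → fail.
Rum (methods 1·2): 0.47 vs {0.33, 0.41} → pass.
Rum (methods 1·3): 0.54 vs {0.25, 0.53} → pass.
Rum (methods 2·3): 0.53 vs {0.22, 0.30} → pass.
2 of 6 fail.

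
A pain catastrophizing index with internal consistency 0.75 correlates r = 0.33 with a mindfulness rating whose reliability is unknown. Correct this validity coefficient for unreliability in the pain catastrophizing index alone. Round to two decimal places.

0.38

Single correction: r_c = r_obs / √r_xx = 0.33 / √0.75 = 0.33 / 0.8660 ≈ 0.38.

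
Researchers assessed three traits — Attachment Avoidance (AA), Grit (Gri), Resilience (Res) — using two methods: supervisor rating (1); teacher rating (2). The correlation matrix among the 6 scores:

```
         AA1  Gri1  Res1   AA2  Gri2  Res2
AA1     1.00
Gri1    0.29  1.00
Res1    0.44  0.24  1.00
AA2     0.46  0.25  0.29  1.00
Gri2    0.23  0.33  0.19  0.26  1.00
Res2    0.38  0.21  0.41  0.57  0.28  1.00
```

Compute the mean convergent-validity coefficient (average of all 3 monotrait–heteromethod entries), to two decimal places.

0.40

Convergent values: 0.46, 0.33, 0.41; mean = 1.20/3 = 0.40.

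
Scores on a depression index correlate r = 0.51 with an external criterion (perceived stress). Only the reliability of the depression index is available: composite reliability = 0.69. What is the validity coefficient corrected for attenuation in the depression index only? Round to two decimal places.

0.61

Single correction: r_c = r_obs / √r_xx = 0.51 / √0.69 = 0.51 / 0.8307 ≈ 0.61.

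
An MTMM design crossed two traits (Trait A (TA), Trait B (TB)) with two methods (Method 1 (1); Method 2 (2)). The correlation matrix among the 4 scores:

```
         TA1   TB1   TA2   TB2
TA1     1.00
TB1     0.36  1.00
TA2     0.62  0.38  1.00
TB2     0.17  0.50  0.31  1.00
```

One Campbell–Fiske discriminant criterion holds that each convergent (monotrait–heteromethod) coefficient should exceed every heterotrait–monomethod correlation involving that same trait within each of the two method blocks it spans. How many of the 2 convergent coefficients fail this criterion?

Each convergent coefficient versus the relevant comparison correlations:
TA (methods 1·2): 0.62 vs {0.36, 0.31} → pass.
TB (methods 1·2): 0.50 vs {0.36, 0.31} → pass.
0 of 2 fail.

0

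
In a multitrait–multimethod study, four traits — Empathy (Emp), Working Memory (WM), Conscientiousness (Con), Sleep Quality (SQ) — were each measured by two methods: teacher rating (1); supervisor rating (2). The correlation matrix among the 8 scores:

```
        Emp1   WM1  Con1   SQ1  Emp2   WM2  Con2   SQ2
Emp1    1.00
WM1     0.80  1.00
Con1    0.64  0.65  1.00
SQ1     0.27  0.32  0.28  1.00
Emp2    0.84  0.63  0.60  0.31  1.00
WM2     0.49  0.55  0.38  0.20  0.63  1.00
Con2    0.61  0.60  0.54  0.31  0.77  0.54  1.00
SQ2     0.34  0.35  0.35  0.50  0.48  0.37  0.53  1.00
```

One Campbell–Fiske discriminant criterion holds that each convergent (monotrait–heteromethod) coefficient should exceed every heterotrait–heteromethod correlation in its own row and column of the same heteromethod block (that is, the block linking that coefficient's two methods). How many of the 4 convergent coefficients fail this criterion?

2

Each convergent coefficient versus the relevant comparison correlations:
Emp (methods 1·2): 0.84 vs {0.49, 0.63, 0.61, 0.60, 0.34, 0.31} → pass.
WM (methods 1·2): 0.55 vs {0.63, 0.49, 0.60, 0.38, 0.35, 0.20} → fail.
Con (methods 1·2): 0.54 vs {0.60, 0.61, 0.38, 0.60, 0.35, 0.31} → fail.
SQ (methods 1·2): 0.50 vs {0.31, 0.34, 0.20, 0.35, 0.31, 0.35} → pass.
2 of 4 fail.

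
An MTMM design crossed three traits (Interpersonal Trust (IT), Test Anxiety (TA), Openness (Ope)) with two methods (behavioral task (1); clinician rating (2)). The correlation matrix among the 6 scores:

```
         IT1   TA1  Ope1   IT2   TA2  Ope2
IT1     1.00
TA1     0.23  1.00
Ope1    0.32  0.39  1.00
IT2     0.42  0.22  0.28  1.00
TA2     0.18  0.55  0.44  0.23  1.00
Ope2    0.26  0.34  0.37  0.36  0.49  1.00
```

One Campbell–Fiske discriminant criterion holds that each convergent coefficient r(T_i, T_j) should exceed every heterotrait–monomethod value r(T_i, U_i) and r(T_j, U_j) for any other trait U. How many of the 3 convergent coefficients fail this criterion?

Checking each validity diagonal entry against its comparison values:
IT (methods 1·2): 0.42 vs {0.23, 0.23, 0.32, 0.36} → pass.
TA (methods 1·2): 0.55 vs {0.23, 0.23, 0.39, 0.49} → pass.
Ope (methods 1·2): 0.37 vs {0.32, 0.36, 0.39, 0.49} → fail.
1 of 3 fail.

1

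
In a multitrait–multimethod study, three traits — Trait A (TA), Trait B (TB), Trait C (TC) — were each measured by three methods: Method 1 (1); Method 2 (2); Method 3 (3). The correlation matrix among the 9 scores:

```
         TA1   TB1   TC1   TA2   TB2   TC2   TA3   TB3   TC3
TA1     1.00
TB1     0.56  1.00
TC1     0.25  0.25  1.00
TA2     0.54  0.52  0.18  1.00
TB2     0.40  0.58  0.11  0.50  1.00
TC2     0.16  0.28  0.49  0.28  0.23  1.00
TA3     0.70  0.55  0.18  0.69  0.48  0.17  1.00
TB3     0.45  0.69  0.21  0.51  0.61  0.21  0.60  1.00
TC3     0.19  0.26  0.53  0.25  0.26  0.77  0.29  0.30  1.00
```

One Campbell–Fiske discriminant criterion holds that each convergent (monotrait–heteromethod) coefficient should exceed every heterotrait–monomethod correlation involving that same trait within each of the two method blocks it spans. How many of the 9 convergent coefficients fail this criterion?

1

Convergent coefficients and their comparison sets:
TA (methods 1·2): 0.54 vs {0.56, 0.50, 0.25, 0.28} → fail.
TA (methods 1·3): 0.70 vs {0.56, 0.60, 0.25, 0.29} → pass.
TA (methods 2·3): 0.69 vs {0.50, 0.60, 0.28, 0.29} → pass.
TB (methods 1·2): 0.58 vs {0.56, 0.50, 0.25, 0.23} → pass.
TB (methods 1·3): 0.69 vs {0.56, 0.60, 0.25, 0.30} → pass.
TB (methods 2·3): 0.61 vs {0.50, 0.60, 0.23, 0.30} → pass.
TC (methods 1·2): 0.49 vs {0.25, 0.28, 0.25, 0.23} → pass.
TC (methods 1·3): 0.53 vs {0.25, 0.29, 0.25, 0.30} → pass.
TC (methods 2·3): 0.77 vs {0.28, 0.29, 0.23, 0.30} → pass.
1 of 9 fail.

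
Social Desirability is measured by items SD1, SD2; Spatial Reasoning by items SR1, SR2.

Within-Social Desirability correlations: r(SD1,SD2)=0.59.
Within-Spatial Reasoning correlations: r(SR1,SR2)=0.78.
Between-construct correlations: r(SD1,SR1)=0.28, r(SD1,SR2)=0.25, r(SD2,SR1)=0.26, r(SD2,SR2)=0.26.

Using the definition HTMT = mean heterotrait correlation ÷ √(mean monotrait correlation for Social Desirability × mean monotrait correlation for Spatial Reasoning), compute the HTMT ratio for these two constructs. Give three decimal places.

Between-construct mean = 1.05/4 = 0.2625.
Mean within-SD = 0.59/1 = 0.5900; mean within-SR = 0.78/1 = 0.7800.
Geometric mean = √(0.5900 × 0.7800) = 0.6784.
HTMT = 0.2625 / 0.6784 = 0.387.

0.387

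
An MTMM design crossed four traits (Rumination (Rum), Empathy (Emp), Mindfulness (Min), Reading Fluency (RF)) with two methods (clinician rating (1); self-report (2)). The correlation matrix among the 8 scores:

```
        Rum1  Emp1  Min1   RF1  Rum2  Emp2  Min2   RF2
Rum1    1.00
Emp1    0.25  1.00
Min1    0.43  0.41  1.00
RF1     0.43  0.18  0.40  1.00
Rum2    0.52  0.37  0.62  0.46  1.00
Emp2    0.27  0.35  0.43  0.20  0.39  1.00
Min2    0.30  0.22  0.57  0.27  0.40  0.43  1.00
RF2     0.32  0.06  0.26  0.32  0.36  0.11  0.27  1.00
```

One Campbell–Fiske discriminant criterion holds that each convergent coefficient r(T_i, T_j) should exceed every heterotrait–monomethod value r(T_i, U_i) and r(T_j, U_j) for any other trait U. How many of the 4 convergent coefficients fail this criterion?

2

Each convergent coefficient versus the relevant comparison correlations:
Rum (methods 1·2): 0.52 vs {0.25, 0.39, 0.43, 0.40, 0.43, 0.36} → pass.
Emp (methods 1·2): 0.35 vs {0.25, 0.39, 0.41, 0.43, 0.18, 0.11} → fail.
Min (methods 1·2): 0.57 vs {0.43, 0.40, 0.41, 0.43, 0.40, 0.27} → pass.
RF (methods 1·2): 0.32 vs {0.43, 0.36, 0.18, 0.11, 0.40, 0.27} → fail.
2 of 4 fail.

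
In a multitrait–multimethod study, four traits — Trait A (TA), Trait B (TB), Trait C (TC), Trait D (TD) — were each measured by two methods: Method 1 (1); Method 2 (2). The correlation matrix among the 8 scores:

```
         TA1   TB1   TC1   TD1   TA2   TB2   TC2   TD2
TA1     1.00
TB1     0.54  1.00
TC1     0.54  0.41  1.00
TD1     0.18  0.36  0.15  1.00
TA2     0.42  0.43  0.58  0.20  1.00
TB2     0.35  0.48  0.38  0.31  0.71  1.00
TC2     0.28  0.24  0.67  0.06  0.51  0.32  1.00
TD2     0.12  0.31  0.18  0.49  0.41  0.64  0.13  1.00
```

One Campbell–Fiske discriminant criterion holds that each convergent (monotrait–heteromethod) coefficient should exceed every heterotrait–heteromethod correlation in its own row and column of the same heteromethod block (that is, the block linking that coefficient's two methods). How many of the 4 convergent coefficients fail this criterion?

1

Convergent coefficients and their comparison sets:
TA (methods 1·2): 0.42 vs {0.35, 0.43, 0.28, 0.58, 0.12, 0.20} → fail.
TB (methods 1·2): 0.48 vs {0.43, 0.35, 0.24, 0.38, 0.31, 0.31} → pass.
TC (methods 1·2): 0.67 vs {0.58, 0.28, 0.38, 0.24, 0.18, 0.06} → pass.
TD (methods 1·2): 0.49 vs {0.20, 0.12, 0.31, 0.31, 0.06, 0.18} → pass.
1 of 4 fail.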